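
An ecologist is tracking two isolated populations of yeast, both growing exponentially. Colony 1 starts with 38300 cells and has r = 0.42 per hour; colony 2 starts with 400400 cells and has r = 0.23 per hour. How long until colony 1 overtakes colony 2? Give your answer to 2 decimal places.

12.35 hours

Set 38300·e^(0.42t) = 400400·e^(0.23t).
e^((0.42 − 0.23)t) = 400400/38300 → e^(0.19·t) = 10.454.
0.19·t = ln(10.454) = 2.347, so t = 2.347/0.19 = 12.353.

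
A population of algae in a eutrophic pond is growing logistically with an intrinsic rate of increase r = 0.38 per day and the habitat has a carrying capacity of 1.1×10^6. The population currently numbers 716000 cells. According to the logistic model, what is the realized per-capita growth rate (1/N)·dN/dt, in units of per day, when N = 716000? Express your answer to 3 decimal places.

0.133 per day

(1/N)·dN/dt = r(1 − N/K) = 0.38 × (1 − 716000/1.1×10^6).
= 0.38 × 0.34909 = 0.13265.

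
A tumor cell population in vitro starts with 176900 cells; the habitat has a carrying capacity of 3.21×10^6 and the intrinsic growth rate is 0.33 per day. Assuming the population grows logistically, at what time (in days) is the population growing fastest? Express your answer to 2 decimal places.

Logistic growth is fastest at N = K/2 = 1.605×10^6.
A = (K − N₀)/N₀ = 17.146. Set K/(1 + A·e^(−rt)) = K/2 → A·e^(−rt) = 1.
e^(−0.33t) = 1/17.146 = 0.0583232, so t = ln(17.146)/0.33 = 2.8418/0.33 = 8.6114.

8.61 days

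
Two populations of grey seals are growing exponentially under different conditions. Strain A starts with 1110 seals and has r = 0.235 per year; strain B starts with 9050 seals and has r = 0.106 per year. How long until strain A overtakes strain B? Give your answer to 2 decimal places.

Set 1110·e^(0.235t) = 9050·e^(0.106t).
e^((0.235 − 0.106)t) = 9050/1110 → e^(0.129·t) = 8.1532.
0.129·t = ln(8.1532) = 2.0984, so t = 2.0984/0.129 = 16.267.

16.27 years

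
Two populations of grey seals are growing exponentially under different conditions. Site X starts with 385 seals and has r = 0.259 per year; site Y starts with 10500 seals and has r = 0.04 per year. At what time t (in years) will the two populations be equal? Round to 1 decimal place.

15.1 years

Set 385·e^(0.259t) = 10500·e^(0.04t).
e^((0.259 − 0.04)t) = 10500/385 → e^(0.219·t) = 27.273.
0.219·t = ln(27.273) = 3.3059, so t = 3.3059/0.219 = 15.095.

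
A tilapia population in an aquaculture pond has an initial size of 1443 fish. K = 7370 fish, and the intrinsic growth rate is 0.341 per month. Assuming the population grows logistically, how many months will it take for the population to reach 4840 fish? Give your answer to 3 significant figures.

A = (K − N₀)/N₀ = (7370 − 1443)/1443 = 4.1074.
Solve 7370/(1 + 4.1074·e^(−0.341t)) = 4840: 1 + 4.1074·e^(−0.341t) = 1.5227, so e^(−0.341t) = 0.127264.
−0.341·t = ln(0.127264) = -2.0615, so t = 2.0615/0.341 = 6.0454.

6.05 months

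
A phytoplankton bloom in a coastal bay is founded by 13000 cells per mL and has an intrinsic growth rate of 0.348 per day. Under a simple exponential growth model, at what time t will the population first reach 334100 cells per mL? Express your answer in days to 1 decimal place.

9.3 days

Set N₀·e^(rt) = 334100: e^(0.348·t) = 334100/13000 = 25.7.
0.348·t = ln(25.7) = 3.2465, so t = 3.2465/0.348 = 9.329.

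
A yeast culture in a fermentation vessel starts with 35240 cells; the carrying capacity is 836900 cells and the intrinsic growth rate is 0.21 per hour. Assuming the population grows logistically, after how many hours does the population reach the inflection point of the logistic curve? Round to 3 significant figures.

Logistic growth is fastest at N = K/2 = 418450.
A = (K − N₀)/N₀ = 22.749. Set K/(1 + A·e^(−rt)) = K/2 → A·e^(−rt) = 1.
e^(−0.21t) = 1/22.749 = 0.0439588, so t = ln(22.749)/0.21 = 3.1245/0.21 = 14.879.

14.9 hours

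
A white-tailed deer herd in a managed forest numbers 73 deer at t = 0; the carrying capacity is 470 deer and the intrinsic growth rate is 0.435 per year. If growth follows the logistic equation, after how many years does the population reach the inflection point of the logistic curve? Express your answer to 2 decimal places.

3.89 years

Logistic growth is fastest at N = K/2 = 235.
A = (K − N₀)/N₀ = 5.4384. Set K/(1 + A·e^(−rt)) = K/2 → A·e^(−rt) = 1.
e^(−0.435t) = 1/5.4384 = 0.183879, so t = ln(5.4384)/0.435 = 1.6935/0.435 = 3.8931.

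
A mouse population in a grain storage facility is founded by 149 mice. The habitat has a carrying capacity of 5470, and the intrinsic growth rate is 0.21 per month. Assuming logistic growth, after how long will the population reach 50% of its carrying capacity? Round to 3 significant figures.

A = (K − N₀)/N₀ = (5470 − 149)/149 = 35.711.
Solve 5470/(1 + 35.711·e^(−0.21t)) = 2735: 1 + 35.711·e^(−0.21t) = 2, so e^(−0.21t) = 0.0280023.
−0.21·t = ln(0.0280023) = -3.5755, so t = 3.5755/0.21 = 17.026.

17.0 months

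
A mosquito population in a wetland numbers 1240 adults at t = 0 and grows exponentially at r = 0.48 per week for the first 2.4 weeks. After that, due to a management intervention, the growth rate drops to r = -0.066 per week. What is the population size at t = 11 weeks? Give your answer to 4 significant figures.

Phase 1: N(2.4) = 1240·e^(0.48×2.4) = 1240·e^1.152 = 3924.
Phase 2 runs for 11 − 2.4 = 8.6 weeks at r = -0.066.
N(11) = 3924·e^(-0.066×8.6) = 3924·e^-0.5676 = 2224.45.

2224 adults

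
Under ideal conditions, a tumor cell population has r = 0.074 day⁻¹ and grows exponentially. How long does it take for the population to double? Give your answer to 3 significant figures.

Doubling time t_d = ln(2)/r = 0.6931/0.074 = 9.3669.

9.37 days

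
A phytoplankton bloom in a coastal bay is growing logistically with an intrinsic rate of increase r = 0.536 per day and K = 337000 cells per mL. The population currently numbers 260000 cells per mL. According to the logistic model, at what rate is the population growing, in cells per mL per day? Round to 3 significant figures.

31800 cells per mL per day

dN/dt = rN(1 − N/K) = 0.536 × 260000 × (1 − 260000/337000).
1 − 260000/337000 = 0.22849; dN/dt = 0.536 × 260000 × 0.22849 = 31842.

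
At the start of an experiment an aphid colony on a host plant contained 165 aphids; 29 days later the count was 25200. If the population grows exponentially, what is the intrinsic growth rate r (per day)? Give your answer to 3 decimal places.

From N(t) = N₀·e^(rt): e^(r·29) = 25200/165 = 152.73.
r·29 = ln(152.73) = 5.0287, so r = 5.0287/29 = 0.1734.

0.173 per day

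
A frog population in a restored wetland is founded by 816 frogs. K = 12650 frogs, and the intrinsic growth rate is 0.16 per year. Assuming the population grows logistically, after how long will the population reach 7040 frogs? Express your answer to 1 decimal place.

18.1 years

A = (K − N₀)/N₀ = (12650 − 816)/816 = 14.502.
Solve 12650/(1 + 14.502·e^(−0.16t)) = 7040: 1 + 14.502·e^(−0.16t) = 1.7969, so e^(−0.16t) = 0.0549476.
−0.16·t = ln(0.0549476) = -2.9014, so t = 2.9014/0.16 = 18.134.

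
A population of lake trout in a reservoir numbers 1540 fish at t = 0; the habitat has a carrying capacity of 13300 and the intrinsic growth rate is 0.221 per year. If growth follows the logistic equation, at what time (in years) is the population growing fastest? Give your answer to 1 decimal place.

9.2 years

Logistic growth is fastest at N = K/2 = 6650.
A = (K − N₀)/N₀ = 7.6364. Set K/(1 + A·e^(−rt)) = K/2 → A·e^(−rt) = 1.
e^(−0.221t) = 1/7.6364 = 0.130952, so t = ln(7.6364)/0.221 = 2.0329/0.221 = 9.1987.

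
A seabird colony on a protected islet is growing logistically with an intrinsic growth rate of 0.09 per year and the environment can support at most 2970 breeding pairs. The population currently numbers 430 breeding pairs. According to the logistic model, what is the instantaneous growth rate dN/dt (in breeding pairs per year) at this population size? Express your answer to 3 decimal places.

dN/dt = rN(1 − N/K) = 0.09 × 430 × (1 − 430/2970).
1 − 430/2970 = 0.85522; dN/dt = 0.09 × 430 × 0.85522 = 33.097.

33.097 breeding pairs per year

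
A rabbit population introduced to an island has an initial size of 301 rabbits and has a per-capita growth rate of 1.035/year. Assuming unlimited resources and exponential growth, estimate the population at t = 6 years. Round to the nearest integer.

149808 rabbits

N(t) = N₀·e^(rt) = 301 × e^(1.035×6) = 301 × e^6.21.
e^6.21 ≈ 497.7, so N ≈ 301 × 497.7 = 149808.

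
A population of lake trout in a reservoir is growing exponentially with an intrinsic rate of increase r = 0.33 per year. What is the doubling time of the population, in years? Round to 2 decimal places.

Doubling time t_d = ln(2)/r = 0.6931/0.33 = 2.1004.

2.10 years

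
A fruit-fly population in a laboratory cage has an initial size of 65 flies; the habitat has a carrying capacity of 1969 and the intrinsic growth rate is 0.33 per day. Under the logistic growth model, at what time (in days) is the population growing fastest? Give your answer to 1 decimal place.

10.2 days

Logistic growth is fastest at N = K/2 = 984.5.
A = (K − N₀)/N₀ = 29.292. Set K/(1 + A·e^(−rt)) = K/2 → A·e^(−rt) = 1.
e^(−0.33t) = 1/29.292 = 0.0341387, so t = ln(29.292)/0.33 = 3.3773/0.33 = 10.234.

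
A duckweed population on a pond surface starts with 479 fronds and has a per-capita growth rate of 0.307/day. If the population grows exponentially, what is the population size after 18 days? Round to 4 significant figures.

120300 fronds

N(t) = N₀·e^(rt) = 479 × e^(0.307×18) = 479 × e^5.526.
e^5.526 ≈ 251.14, so N ≈ 479 × 251.14 = 120295.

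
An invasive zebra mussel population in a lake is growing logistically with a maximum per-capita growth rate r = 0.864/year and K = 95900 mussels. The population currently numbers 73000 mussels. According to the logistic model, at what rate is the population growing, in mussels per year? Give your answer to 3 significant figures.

dN/dt = rN(1 − N/K) = 0.864 × 73000 × (1 − 73000/95900).
1 − 73000/95900 = 0.23879; dN/dt = 0.864 × 73000 × 0.23879 = 15061.

15100 mussels per year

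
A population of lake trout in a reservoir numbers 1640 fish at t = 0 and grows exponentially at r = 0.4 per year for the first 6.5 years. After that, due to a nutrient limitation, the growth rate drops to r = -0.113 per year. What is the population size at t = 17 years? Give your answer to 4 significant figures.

6741 fish

Phase 1: N(6.5) = 1640·e^(0.4×6.5) = 1640·e^2.6 = 22080.5.
Phase 2 runs for 17 − 6.5 = 10.5 years at r = -0.113.
N(17) = 22080.5·e^(-0.113×10.5) = 22080.5·e^-1.187 = 6740.92.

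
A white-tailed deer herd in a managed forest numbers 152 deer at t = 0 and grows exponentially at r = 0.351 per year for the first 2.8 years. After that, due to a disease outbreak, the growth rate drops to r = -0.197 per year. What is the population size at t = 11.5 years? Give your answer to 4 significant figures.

73.17 deer

Phase 1: N(2.8) = 152·e^(0.351×2.8) = 152·e^0.9828 = 406.133.
Phase 2 runs for 11.5 − 2.8 = 8.7 years at r = -0.197.
N(11.5) = 406.133·e^(-0.197×8.7) = 406.133·e^-1.714 = 73.1696.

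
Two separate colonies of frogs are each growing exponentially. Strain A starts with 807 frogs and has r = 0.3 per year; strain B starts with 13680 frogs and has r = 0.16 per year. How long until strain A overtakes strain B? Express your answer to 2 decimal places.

20.22 years

Set 807·e^(0.3t) = 13680·e^(0.16t).
e^((0.3 − 0.16)t) = 13680/807 → e^(0.14·t) = 16.952.
0.14·t = ln(16.952) = 2.8304, so t = 2.8304/0.14 = 20.217.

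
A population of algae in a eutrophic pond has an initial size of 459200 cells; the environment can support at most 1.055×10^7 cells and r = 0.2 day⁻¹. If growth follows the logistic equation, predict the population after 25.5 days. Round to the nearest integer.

A = (K − N₀)/N₀ = (1.055×10^7 − 459200)/459200 = 21.975.
N(t) = K/(1 + A·e^(−rt)) = 1.055×10^7/(1 + 21.975×e^(−0.2×25.5)).
e^(−5.1) = 0.0060967; denominator = 1 + 21.975×0.0060967 = 1.134.
N = 1.055×10^7/1.134 = 9.303561×10^6.

9303561 cells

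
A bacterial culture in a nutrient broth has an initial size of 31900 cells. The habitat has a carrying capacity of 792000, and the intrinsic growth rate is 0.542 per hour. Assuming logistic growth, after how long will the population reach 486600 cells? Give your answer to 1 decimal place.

6.7 hours

A = (K − N₀)/N₀ = (792000 − 31900)/31900 = 23.828.
Solve 792000/(1 + 23.828·e^(−0.542t)) = 486600: 1 + 23.828·e^(−0.542t) = 1.6276, so e^(−0.542t) = 0.0263401.
−0.542·t = ln(0.0263401) = -3.6367, so t = 3.6367/0.542 = 6.7097.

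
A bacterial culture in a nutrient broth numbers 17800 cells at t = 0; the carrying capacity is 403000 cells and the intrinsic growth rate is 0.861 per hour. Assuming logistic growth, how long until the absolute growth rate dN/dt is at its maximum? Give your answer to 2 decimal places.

Logistic growth is fastest at N = K/2 = 201500.
A = (K − N₀)/N₀ = 21.64. Set K/(1 + A·e^(−rt)) = K/2 → A·e^(−rt) = 1.
e^(−0.861t) = 1/21.64 = 0.0462098, so t = ln(21.64)/0.861 = 3.0746/0.861 = 3.5709.

3.57 hours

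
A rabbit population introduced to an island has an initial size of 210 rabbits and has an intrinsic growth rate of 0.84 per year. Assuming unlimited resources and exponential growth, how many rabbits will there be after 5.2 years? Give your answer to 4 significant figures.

N(t) = N₀·e^(rt) = 210 × e^(0.84×5.2) = 210 × e^4.368.
e^4.368 ≈ 78.886, so N ≈ 210 × 78.886 = 16566.

16570 rabbits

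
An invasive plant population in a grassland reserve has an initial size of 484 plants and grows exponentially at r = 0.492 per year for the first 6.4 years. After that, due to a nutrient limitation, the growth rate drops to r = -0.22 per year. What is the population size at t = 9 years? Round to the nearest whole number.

6367 plants

Phase 1: N(6.4) = 484·e^(0.492×6.4) = 484·e^3.149 = 11281.1.
Phase 2 runs for 9 − 6.4 = 2.6 years at r = -0.22.
N(9) = 11281.1·e^(-0.22×2.6) = 11281.1·e^-0.572 = 6367.01.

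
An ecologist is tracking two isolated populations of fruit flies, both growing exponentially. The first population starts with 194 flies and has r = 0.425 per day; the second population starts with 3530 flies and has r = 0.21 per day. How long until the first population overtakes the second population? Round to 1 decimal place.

Set 194·e^(0.425t) = 3530·e^(0.21t).
e^((0.425 − 0.21)t) = 3530/194 → e^(0.215·t) = 18.196.
0.215·t = ln(18.196) = 2.9012, so t = 2.9012/0.215 = 13.494.

13.5 days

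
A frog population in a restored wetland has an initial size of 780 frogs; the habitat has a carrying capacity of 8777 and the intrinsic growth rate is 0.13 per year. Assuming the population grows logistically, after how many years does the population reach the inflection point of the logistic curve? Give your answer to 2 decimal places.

Logistic growth is fastest at N = K/2 = 4388.5.
A = (K − N₀)/N₀ = 10.253. Set K/(1 + A·e^(−rt)) = K/2 → A·e^(−rt) = 1.
e^(−0.13t) = 1/10.253 = 0.0975366, so t = ln(10.253)/0.13 = 2.3275/0.13 = 17.904.

17.90 years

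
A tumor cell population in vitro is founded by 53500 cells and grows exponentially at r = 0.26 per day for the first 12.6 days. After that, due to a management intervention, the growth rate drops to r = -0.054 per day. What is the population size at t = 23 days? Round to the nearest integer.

807612 cells

Phase 1: N(12.6) = 53500·e^(0.26×12.6) = 53500·e^3.276 = 1.416128×10^6.
Phase 2 runs for 23 − 12.6 = 10.4 days at r = -0.054.
N(23) = 1.416128×10^6·e^(-0.054×10.4) = 1.416128×10^6·e^-0.5616 = 807612.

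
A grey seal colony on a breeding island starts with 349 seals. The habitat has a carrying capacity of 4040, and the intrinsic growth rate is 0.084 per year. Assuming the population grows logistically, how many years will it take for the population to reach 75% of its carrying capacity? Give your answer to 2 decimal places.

41.16 years

A = (K − N₀)/N₀ = (4040 − 349)/349 = 10.576.
Solve 4040/(1 + 10.576·e^(−0.084t)) = 3030: 1 + 10.576·e^(−0.084t) = 1.3333, so e^(−0.084t) = 0.0315181.
−0.084·t = ln(0.0315181) = -3.4572, so t = 3.4572/0.084 = 41.157.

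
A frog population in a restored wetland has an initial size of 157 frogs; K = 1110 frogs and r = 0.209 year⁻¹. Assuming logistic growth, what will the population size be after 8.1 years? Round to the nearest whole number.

524 frogs

A = (K − N₀)/N₀ = (1110 − 157)/157 = 6.0701.
N(t) = K/(1 + A·e^(−rt)) = 1110/(1 + 6.0701×e^(−0.209×8.1)).
e^(−1.693) = 0.18399; denominator = 1 + 6.0701×0.18399 = 2.1168.
N = 1110/2.1168 = 524.376.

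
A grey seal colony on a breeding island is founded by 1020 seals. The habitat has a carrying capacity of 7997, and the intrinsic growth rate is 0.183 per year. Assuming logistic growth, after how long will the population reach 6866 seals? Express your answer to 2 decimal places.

A = (K − N₀)/N₀ = (7997 − 1020)/1020 = 6.8402.
Solve 7997/(1 + 6.8402·e^(−0.183t)) = 6866: 1 + 6.8402·e^(−0.183t) = 1.1647, so e^(−0.183t) = 0.0240819.
−0.183·t = ln(0.0240819) = -3.7263, so t = 3.7263/0.183 = 20.362.

20.36 years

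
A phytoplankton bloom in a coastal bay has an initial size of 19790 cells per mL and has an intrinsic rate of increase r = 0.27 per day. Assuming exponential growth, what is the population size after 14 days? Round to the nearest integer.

867119 cells per mL

N(t) = N₀·e^(rt) = 19790 × e^(0.27×14) = 19790 × e^3.78.
e^3.78 ≈ 43.816, so N ≈ 19790 × 43.816 = 867119.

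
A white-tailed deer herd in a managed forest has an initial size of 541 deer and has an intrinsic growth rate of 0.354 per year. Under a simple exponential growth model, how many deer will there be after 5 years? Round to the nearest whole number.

N(t) = N₀·e^(rt) = 541 × e^(0.354×5) = 541 × e^1.77.
e^1.77 ≈ 5.8709, so N ≈ 541 × 5.8709 = 3176.13.

3176 deer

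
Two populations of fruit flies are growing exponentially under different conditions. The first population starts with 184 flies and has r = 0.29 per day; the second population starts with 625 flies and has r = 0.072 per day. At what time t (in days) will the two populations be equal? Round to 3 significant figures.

Set 184·e^(0.29t) = 625·e^(0.072t).
e^((0.29 − 0.072)t) = 625/184 → e^(0.218·t) = 3.3967.
0.218·t = ln(3.3967) = 1.2228, so t = 1.2228/0.218 = 5.6092.

5.61 days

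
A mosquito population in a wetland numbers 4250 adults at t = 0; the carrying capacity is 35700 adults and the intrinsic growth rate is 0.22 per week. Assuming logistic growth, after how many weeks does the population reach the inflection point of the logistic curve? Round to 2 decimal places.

Logistic growth is fastest at N = K/2 = 17850.
A = (K − N₀)/N₀ = 7.4. Set K/(1 + A·e^(−rt)) = K/2 → A·e^(−rt) = 1.
e^(−0.22t) = 1/7.4 = 0.135135, so t = ln(7.4)/0.22 = 2.0015/0.22 = 9.0976.

9.10 weeks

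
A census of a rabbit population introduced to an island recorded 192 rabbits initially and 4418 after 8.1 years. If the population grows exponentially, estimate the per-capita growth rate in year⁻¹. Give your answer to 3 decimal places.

From N(t) = N₀·e^(rt): e^(r·8.1) = 4418/192 = 23.01.
r·8.1 = ln(23.01) = 3.1359, so r = 3.1359/8.1 = 0.38715.

0.387 per year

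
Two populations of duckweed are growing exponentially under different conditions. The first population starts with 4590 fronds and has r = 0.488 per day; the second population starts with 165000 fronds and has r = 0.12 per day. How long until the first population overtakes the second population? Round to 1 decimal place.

Set 4590·e^(0.488t) = 165000·e^(0.12t).
e^((0.488 − 0.12)t) = 165000/4590 → e^(0.368·t) = 35.948.
0.368·t = ln(35.948) = 3.5821, so t = 3.5821/0.368 = 9.7339.

9.7 days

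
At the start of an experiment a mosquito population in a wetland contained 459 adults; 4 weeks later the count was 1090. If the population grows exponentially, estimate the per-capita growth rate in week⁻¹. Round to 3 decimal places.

0.216 per week

From N(t) = N₀·e^(rt): e^(r·4) = 1090/459 = 2.3747.
r·4 = ln(2.3747) = 0.86488, so r = 0.86488/4 = 0.21622.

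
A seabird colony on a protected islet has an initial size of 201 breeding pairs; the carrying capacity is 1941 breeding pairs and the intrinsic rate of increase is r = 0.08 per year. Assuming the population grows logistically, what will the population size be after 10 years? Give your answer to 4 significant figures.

397.0 breeding pairs

A = (K − N₀)/N₀ = (1941 − 201)/201 = 8.6567.
N(t) = K/(1 + A·e^(−rt)) = 1941/(1 + 8.6567×e^(−0.08×10)).
e^(−0.8) = 0.44933; denominator = 1 + 8.6567×0.44933 = 4.8897.
N = 1941/4.8897 = 396.956.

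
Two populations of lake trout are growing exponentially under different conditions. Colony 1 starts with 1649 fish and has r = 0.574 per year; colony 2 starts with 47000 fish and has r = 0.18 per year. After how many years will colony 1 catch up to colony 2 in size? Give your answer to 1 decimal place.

8.5 years

Set 1649·e^(0.574t) = 47000·e^(0.18t).
e^((0.574 − 0.18)t) = 47000/1649 → e^(0.394·t) = 28.502.
0.394·t = ln(28.502) = 3.35, so t = 3.35/0.394 = 8.5025.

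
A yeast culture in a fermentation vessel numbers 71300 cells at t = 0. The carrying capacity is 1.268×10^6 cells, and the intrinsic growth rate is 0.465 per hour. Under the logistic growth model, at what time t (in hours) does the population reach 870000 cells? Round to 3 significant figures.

A = (K − N₀)/N₀ = (1.268×10^6 − 71300)/71300 = 16.784.
Solve 1.268×10^6/(1 + 16.784·e^(−0.465t)) = 870000: 1 + 16.784·e^(−0.465t) = 1.4575, so e^(−0.465t) = 0.0272564.
−0.465·t = ln(0.0272564) = -3.6025, so t = 3.6025/0.465 = 7.7472.

7.75 hours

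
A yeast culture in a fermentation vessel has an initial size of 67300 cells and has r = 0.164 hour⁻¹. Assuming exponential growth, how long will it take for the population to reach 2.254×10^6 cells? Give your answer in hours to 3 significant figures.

Set N₀·e^(rt) = 2.254×10^6: e^(0.164·t) = 2.254×10^6/67300 = 33.492.
0.164·t = ln(33.492) = 3.5113, so t = 3.5113/0.164 = 21.41.

21.4 hours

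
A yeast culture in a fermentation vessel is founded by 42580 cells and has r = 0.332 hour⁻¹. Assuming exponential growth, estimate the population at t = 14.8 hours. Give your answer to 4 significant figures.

5796000 cells

N(t) = N₀·e^(rt) = 42580 × e^(0.332×14.8) = 42580 × e^4.914.
e^4.914 ≈ 136.13, so N ≈ 42580 × 136.13 = 5.796356×10^6.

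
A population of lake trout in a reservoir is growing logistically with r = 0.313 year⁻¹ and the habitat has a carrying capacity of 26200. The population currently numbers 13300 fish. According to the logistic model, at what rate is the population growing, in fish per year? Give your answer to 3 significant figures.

dN/dt = rN(1 − N/K) = 0.313 × 13300 × (1 − 13300/26200).
1 − 13300/26200 = 0.49237; dN/dt = 0.313 × 13300 × 0.49237 = 2049.7.

2050 fish per year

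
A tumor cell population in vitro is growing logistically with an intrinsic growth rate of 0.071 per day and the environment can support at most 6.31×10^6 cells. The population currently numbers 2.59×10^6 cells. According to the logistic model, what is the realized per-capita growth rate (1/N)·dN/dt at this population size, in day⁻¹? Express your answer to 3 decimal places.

(1/N)·dN/dt = r(1 − N/K) = 0.071 × (1 − 2.59×10^6/6.31×10^6).
= 0.071 × 0.58954 = 0.041857.

0.042 per day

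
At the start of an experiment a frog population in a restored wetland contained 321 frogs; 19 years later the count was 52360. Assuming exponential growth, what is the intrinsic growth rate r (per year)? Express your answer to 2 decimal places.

0.27 per year

From N(t) = N₀·e^(rt): e^(r·19) = 52360/321 = 163.12.
r·19 = ln(163.12) = 5.0945, so r = 5.0945/19 = 0.26813.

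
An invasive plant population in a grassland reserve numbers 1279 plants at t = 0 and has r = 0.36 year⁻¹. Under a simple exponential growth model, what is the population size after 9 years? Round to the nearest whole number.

32658 plants

N(t) = N₀·e^(rt) = 1279 × e^(0.36×9) = 1279 × e^3.24.
e^3.24 ≈ 25.534, so N ≈ 1279 × 25.534 = 32657.6.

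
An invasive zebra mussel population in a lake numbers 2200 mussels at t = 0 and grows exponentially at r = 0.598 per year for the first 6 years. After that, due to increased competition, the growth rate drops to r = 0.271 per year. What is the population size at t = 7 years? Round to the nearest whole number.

104319 mussels

Phase 1: N(6) = 2200·e^(0.598×6) = 2200·e^3.588 = 79555.7.
Phase 2 runs for 7 − 6 = 1 years at r = 0.271.
N(7) = 79555.7·e^(0.271×1) = 79555.7·e^0.271 = 104319.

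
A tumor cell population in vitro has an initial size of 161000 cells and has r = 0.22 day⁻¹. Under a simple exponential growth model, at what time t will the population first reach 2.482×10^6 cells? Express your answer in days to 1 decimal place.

12.4 days

Set N₀·e^(rt) = 2.482×10^6: e^(0.22·t) = 2.482×10^6/161000 = 15.416.
0.22·t = ln(15.416) = 2.7354, so t = 2.7354/0.22 = 12.434.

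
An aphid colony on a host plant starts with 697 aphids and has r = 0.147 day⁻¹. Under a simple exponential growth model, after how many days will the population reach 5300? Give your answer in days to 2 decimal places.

13.80 days

Set N₀·e^(rt) = 5300: e^(0.147·t) = 5300/697 = 7.604.
0.147·t = ln(7.604) = 2.0287, so t = 2.0287/0.147 = 13.801.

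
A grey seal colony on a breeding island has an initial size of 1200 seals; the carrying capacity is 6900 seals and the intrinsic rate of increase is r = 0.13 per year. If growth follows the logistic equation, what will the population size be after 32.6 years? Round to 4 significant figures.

6457 seals

A = (K − N₀)/N₀ = (6900 − 1200)/1200 = 4.75.
N(t) = K/(1 + A·e^(−rt)) = 6900/(1 + 4.75×e^(−0.13×32.6)).
e^(−4.238) = 0.014436; denominator = 1 + 4.75×0.014436 = 1.0686.
N = 6900/1.0686 = 6457.21.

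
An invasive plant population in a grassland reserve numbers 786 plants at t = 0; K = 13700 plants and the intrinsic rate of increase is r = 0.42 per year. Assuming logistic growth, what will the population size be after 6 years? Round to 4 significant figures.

5900 plants

A = (K − N₀)/N₀ = (13700 − 786)/786 = 16.43.
N(t) = K/(1 + A·e^(−rt)) = 13700/(1 + 16.43×e^(−0.42×6)).
e^(−2.52) = 0.08046; denominator = 1 + 16.43×0.08046 = 2.322.
N = 13700/2.322 = 5900.2.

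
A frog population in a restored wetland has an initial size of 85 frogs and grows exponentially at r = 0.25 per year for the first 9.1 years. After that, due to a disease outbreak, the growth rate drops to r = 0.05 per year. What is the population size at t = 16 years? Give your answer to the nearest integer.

1168 frogs

Phase 1: N(9.1) = 85·e^(0.25×9.1) = 85·e^2.275 = 826.873.
Phase 2 runs for 16 − 9.1 = 6.9 years at r = 0.05.
N(16) = 826.873·e^(0.05×6.9) = 826.873·e^0.345 = 1167.54.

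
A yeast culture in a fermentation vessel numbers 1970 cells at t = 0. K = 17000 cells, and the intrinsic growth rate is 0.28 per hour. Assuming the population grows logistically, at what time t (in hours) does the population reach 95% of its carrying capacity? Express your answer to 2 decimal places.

17.77 hours

A = (K − N₀)/N₀ = (17000 − 1970)/1970 = 7.6294.
Solve 17000/(1 + 7.6294·e^(−0.28t)) = 16150: 1 + 7.6294·e^(−0.28t) = 1.0526, so e^(−0.28t) = 0.00689848.
−0.28·t = ln(0.00689848) = -4.9765, so t = 4.9765/0.28 = 17.773.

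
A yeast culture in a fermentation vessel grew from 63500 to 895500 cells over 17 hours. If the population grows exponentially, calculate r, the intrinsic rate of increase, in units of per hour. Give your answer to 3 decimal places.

From N(t) = N₀·e^(rt): e^(r·17) = 895500/63500 = 14.102.
r·17 = ln(14.102) = 2.6463, so r = 2.6463/17 = 0.15567.

0.156 per hour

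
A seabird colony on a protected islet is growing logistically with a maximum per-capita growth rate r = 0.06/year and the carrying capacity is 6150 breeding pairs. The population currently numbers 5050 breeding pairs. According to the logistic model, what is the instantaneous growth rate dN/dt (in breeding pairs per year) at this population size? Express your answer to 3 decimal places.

dN/dt = rN(1 − N/K) = 0.06 × 5050 × (1 − 5050/6150).
1 − 5050/6150 = 0.17886; dN/dt = 0.06 × 5050 × 0.17886 = 54.195.

54.195 breeding pairs per year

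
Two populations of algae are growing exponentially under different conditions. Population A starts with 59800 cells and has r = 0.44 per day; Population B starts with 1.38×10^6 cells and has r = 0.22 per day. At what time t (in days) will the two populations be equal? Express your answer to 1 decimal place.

14.3 days

Set 59800·e^(0.44t) = 1.38×10^6·e^(0.22t).
e^((0.44 − 0.22)t) = 1.38×10^6/59800 → e^(0.22·t) = 23.077.
0.22·t = ln(23.077) = 3.1388, so t = 3.1388/0.22 = 14.267.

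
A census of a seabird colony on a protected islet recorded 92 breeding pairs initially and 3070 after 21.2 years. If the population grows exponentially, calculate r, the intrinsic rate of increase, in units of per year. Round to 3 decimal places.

0.165 per year

From N(t) = N₀·e^(rt): e^(r·21.2) = 3070/92 = 33.37.
r·21.2 = ln(33.37) = 3.5076, so r = 3.5076/21.2 = 0.16545.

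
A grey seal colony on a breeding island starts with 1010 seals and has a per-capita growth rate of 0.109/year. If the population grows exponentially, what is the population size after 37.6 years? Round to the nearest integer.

60846 seals

N(t) = N₀·e^(rt) = 1010 × e^(0.109×37.6) = 1010 × e^4.098.
e^4.098 ≈ 60.244, so N ≈ 1010 × 60.244 = 60846.3.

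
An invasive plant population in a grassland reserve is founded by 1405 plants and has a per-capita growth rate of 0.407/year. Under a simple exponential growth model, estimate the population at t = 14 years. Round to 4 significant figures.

419100 plants

N(t) = N₀·e^(rt) = 1405 × e^(0.407×14) = 1405 × e^5.698.
e^5.698 ≈ 298.27, so N ≈ 1405 × 298.27 = 419070.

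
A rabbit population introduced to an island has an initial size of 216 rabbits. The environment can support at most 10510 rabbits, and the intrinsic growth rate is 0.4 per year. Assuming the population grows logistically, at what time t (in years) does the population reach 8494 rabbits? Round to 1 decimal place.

13.3 years

A = (K − N₀)/N₀ = (10510 − 216)/216 = 47.657.
Solve 10510/(1 + 47.657·e^(−0.4t)) = 8494: 1 + 47.657·e^(−0.4t) = 1.2373, so e^(−0.4t) = 0.00498021.
−0.4·t = ln(0.00498021) = -5.3023, so t = 5.3023/0.4 = 13.256.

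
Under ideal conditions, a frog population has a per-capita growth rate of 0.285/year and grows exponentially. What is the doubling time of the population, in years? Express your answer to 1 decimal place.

2.4 years

Doubling time t_d = ln(2)/r = 0.6931/0.285 = 2.4321.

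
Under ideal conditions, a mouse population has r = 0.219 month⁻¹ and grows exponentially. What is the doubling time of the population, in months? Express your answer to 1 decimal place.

3.2 months

Doubling time t_d = ln(2)/r = 0.6931/0.219 = 3.1651.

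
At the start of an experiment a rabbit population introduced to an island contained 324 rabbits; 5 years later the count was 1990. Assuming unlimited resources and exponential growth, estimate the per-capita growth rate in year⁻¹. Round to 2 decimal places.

0.36 per year

From N(t) = N₀·e^(rt): e^(r·5) = 1990/324 = 6.142.
r·5 = ln(6.142) = 1.8151, so r = 1.8151/5 = 0.36303.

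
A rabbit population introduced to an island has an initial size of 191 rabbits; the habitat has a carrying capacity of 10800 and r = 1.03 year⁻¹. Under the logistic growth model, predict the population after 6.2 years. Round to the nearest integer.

A = (K − N₀)/N₀ = (10800 − 191)/191 = 55.545.
N(t) = K/(1 + A·e^(−rt)) = 10800/(1 + 55.545×e^(−1.03×6.2)).
e^(−6.386) = 0.001685; denominator = 1 + 55.545×0.001685 = 1.0936.
N = 10800/1.0936 = 9875.72.

9876 rabbits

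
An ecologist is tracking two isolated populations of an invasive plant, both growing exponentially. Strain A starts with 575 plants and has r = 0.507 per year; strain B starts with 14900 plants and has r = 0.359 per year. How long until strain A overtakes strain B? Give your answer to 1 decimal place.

Set 575·e^(0.507t) = 14900·e^(0.359t).
e^((0.507 − 0.359)t) = 14900/575 → e^(0.148·t) = 25.913.
0.148·t = ln(25.913) = 3.2547, so t = 3.2547/0.148 = 21.992.

22.0 years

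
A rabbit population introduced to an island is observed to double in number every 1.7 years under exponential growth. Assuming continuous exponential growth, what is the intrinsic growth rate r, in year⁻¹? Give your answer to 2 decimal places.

r = ln(2)/t_d = 0.6931/1.7 = 0.40773.

0.41 per year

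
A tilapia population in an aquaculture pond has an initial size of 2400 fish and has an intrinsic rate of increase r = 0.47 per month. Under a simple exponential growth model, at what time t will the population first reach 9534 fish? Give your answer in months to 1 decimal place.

2.9 months

Set N₀·e^(rt) = 9534: e^(0.47·t) = 9534/2400 = 3.9725.
0.47·t = ln(3.9725) = 1.3794, so t = 1.3794/0.47 = 2.9349.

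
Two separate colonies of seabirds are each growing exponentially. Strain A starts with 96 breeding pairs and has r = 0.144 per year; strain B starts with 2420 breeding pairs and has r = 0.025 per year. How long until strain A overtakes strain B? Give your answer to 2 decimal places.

Set 96·e^(0.144t) = 2420·e^(0.025t).
e^((0.144 − 0.025)t) = 2420/96 → e^(0.119·t) = 25.208.
0.119·t = ln(25.208) = 3.2272, so t = 3.2272/0.119 = 27.119.

27.12 years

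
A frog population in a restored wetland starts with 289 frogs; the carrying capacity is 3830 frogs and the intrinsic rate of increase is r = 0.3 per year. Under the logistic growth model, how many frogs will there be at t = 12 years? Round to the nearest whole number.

2869 frogs

A = (K − N₀)/N₀ = (3830 − 289)/289 = 12.253.
N(t) = K/(1 + A·e^(−rt)) = 3830/(1 + 12.253×e^(−0.3×12)).
e^(−3.6) = 0.027324; denominator = 1 + 12.253×0.027324 = 1.3348.
N = 3830/1.3348 = 2869.37.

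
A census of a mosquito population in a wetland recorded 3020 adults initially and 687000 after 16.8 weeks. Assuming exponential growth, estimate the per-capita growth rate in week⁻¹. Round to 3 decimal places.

From N(t) = N₀·e^(rt): e^(r·16.8) = 687000/3020 = 227.48.
r·16.8 = ln(227.48) = 5.4271, so r = 5.4271/16.8 = 0.32304.

0.323 per week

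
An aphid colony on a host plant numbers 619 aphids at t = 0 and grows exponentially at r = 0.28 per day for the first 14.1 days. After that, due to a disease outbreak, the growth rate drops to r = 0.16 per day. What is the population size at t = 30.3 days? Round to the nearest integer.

428525 aphids

Phase 1: N(14.1) = 619·e^(0.28×14.1) = 619·e^3.948 = 32083.8.
Phase 2 runs for 30.3 − 14.1 = 16.2 days at r = 0.16.
N(30.3) = 32083.8·e^(0.16×16.2) = 32083.8·e^2.592 = 428525.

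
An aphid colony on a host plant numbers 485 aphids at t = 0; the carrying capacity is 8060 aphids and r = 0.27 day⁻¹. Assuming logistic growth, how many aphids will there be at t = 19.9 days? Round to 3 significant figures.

A = (K − N₀)/N₀ = (8060 − 485)/485 = 15.619.
N(t) = K/(1 + A·e^(−rt)) = 8060/(1 + 15.619×e^(−0.27×19.9)).
e^(−5.373) = 0.0046402; denominator = 1 + 15.619×0.0046402 = 1.0725.
N = 8060/1.0725 = 7515.34.

7520 aphids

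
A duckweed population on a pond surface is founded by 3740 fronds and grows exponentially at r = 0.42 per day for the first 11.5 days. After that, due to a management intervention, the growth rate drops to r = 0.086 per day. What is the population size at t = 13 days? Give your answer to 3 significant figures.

Phase 1: N(11.5) = 3740·e^(0.42×11.5) = 3740·e^4.83 = 468289.
Phase 2 runs for 13 − 11.5 = 1.5 days at r = 0.086.
N(13) = 468289·e^(0.086×1.5) = 468289·e^0.129 = 532768.

533000 fronds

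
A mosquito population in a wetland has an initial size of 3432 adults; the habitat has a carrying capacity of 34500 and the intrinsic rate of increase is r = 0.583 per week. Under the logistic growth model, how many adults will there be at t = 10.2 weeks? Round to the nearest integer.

33702 adults

A = (K − N₀)/N₀ = (34500 − 3432)/3432 = 9.0524.
N(t) = K/(1 + A·e^(−rt)) = 34500/(1 + 9.0524×e^(−0.583×10.2)).
e^(−5.947) = 0.0026147; denominator = 1 + 9.0524×0.0026147 = 1.0237.
N = 34500/1.0237 = 33702.3.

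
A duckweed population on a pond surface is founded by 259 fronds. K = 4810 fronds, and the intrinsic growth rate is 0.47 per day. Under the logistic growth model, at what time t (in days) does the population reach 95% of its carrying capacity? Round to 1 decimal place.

12.4 days

A = (K − N₀)/N₀ = (4810 − 259)/259 = 17.571.
Solve 4810/(1 + 17.571·e^(−0.47t)) = 4569.5: 1 + 17.571·e^(−0.47t) = 1.0526, so e^(−0.47t) = 0.00299529.
−0.47·t = ln(0.00299529) = -5.8107, so t = 5.8107/0.47 = 12.363.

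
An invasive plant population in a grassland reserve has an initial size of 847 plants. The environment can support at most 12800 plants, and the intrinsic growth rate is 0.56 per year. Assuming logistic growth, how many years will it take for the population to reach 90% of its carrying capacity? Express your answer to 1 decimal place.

8.7 years

A = (K − N₀)/N₀ = (12800 − 847)/847 = 14.112.
Solve 12800/(1 + 14.112·e^(−0.56t)) = 11520: 1 + 14.112·e^(−0.56t) = 1.1111, so e^(−0.56t) = 0.00787343.
−0.56·t = ln(0.00787343) = -4.8443, so t = 4.8443/0.56 = 8.6505.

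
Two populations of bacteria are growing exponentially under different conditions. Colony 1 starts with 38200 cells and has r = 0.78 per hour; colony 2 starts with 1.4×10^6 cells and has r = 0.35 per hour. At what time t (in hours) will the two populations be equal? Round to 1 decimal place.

Set 38200·e^(0.78t) = 1.4×10^6·e^(0.35t).
e^((0.78 − 0.35)t) = 1.4×10^6/38200 → e^(0.43·t) = 36.649.
0.43·t = ln(36.649) = 3.6014, so t = 3.6014/0.43 = 8.3753.

8.4 hours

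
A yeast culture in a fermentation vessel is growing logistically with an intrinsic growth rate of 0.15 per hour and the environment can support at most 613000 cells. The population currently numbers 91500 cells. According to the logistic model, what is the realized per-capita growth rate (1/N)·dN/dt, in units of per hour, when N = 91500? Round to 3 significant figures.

0.128 per hour

(1/N)·dN/dt = r(1 − N/K) = 0.15 × (1 − 91500/613000).
= 0.15 × 0.85073 = 0.12761.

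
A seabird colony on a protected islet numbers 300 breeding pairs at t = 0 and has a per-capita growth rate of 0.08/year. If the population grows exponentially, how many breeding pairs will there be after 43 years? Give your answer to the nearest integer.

N(t) = N₀·e^(rt) = 300 × e^(0.08×43) = 300 × e^3.44.
e^3.44 ≈ 31.187, so N ≈ 300 × 31.187 = 9356.09.

9356 breeding pairs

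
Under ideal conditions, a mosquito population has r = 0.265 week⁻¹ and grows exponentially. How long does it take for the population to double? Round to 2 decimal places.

2.62 weeks

Doubling time t_d = ln(2)/r = 0.6931/0.265 = 2.6156.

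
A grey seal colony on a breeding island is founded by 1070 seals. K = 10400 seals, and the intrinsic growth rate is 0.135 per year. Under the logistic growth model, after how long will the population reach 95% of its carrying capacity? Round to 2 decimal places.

37.85 years

A = (K − N₀)/N₀ = (10400 − 1070)/1070 = 8.7196.
Solve 10400/(1 + 8.7196·e^(−0.135t)) = 9880: 1 + 8.7196·e^(−0.135t) = 1.0526, so e^(−0.135t) = 0.00603599.
−0.135·t = ln(0.00603599) = -5.11, so t = 5.11/0.135 = 37.852.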